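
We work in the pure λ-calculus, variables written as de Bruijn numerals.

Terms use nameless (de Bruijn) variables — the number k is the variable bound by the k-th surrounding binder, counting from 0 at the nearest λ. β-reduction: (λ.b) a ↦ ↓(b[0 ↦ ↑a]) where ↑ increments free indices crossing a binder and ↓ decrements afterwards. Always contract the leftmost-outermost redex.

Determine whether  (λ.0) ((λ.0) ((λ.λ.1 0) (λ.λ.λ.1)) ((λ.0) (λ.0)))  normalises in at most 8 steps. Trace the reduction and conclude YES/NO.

Answer: YES — reaches normal form λ.λ.1 in 5 ≤ 8 steps

Working:
  start: (λ.0) ((λ.0) ((λ.λ.1 0) (λ.λ.λ.1)) ((λ.0) (λ.0)))
  step 1: (λ.0) ((λ.λ.1 0) (λ.λ.λ.1)) ((λ.0) (λ.0))
  step 2: (λ.λ.1 0) (λ.λ.λ.1) ((λ.0) (λ.0))
  step 3: (λ.(λ.λ.λ.1) 0) ((λ.0) (λ.0))
  step 4: (λ.λ.λ.1) ((λ.0) (λ.0))
  step 5: λ.λ.1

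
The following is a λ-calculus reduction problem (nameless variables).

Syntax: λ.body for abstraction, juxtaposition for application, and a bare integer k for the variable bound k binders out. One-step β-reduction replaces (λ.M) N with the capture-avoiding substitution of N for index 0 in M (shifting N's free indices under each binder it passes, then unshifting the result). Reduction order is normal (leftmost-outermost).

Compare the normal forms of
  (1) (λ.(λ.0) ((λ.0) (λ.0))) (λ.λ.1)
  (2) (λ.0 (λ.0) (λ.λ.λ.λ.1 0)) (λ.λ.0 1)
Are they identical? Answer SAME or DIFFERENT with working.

Answer: DIFFERENT — A ⇓ λ.0, B ⇓ λ.λ.λ.1 0

Working:
Term A:
  start: (λ.(λ.0) ((λ.0) (λ.0))) (λ.λ.1)
  step 1: (λ.0) ((λ.0) (λ.0))
  step 2: (λ.0) (λ.0)
  step 3: λ.0

Term B:
  start: (λ.0 (λ.0) (λ.λ.λ.λ.1 0)) (λ.λ.0 1)
  step 1: (λ.λ.0 1) (λ.0) (λ.λ.λ.λ.1 0)
  step 2: (λ.0 (λ.0)) (λ.λ.λ.λ.1 0)
  step 3: (λ.λ.λ.λ.1 0) (λ.0)
  step 4: λ.λ.λ.1 0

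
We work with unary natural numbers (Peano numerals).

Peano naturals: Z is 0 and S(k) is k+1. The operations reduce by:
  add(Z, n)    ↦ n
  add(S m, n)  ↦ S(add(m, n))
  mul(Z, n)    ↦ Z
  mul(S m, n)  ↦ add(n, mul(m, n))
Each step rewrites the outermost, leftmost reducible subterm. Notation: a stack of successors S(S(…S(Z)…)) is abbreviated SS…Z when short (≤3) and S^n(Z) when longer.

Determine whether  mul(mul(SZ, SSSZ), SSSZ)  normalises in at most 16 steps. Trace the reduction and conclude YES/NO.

  start: mul(mul(SZ, SSSZ), SSSZ)
  step 1: mul(add(SSSZ, mul(Z, SSSZ)), SSSZ)
  step 2: mul(S(add(SSZ, mul(Z, SSSZ))), SSSZ)
  step 3: add(SSSZ, mul(add(SSZ, mul(Z, SSSZ)), SSSZ))
  step 4: S(add(SSZ, mul(add(SSZ, mul(Z, SSSZ)), SSSZ)))
  step 5: S(S(add(SZ, mul(add(SSZ, mul(Z, SSSZ)), SSSZ))))
  step 6: S(S(S(add(Z, mul(add(SSZ, mul(Z, SSSZ)), SSSZ)))))
  step 7: S(S(S(mul(add(SSZ, mul(Z, SSSZ)), SSSZ))))
  step 8: S(S(S(mul(S(add(SZ, mul(Z, SSSZ))), SSSZ))))
  step 9: S(S(S(add(SSSZ, mul(add(SZ, mul(Z, SSSZ)), SSSZ)))))
  step 10: S(S(S(S(add(SSZ, mul(add(SZ, mul(Z, SSSZ)), SSSZ))))))
  step 11: S(S(S(S(S(add(SZ, mul(add(SZ, mul(Z, SSSZ)), SSSZ)))))))
  step 12: S(S(S(S(S(S(add(Z, mul(add(SZ, mul(Z, SSSZ)), SSSZ))))))))
  step 13: S(S(S(S(S(S(mul(add(SZ, mul(Z, SSSZ)), SSSZ)))))))
  step 14: S(S(S(S(S(S(mul(S(add(Z, mul(Z, SSSZ))), SSSZ)))))))
  step 15: S(S(S(S(S(S(add(SSSZ, mul(add(Z, mul(Z, SSSZ)), SSSZ))))))))
  step 16: S(S(S(S(S(S(S(add(SSZ, mul(add(Z, mul(Z, SSSZ)), SSSZ)))))))))

Answer: NO — after 16 steps the term is S(S(S(S(S(S(S(add(SSZ, mul(add(Z, mul(Z, SSSZ)), SSSZ))))))))), not yet normal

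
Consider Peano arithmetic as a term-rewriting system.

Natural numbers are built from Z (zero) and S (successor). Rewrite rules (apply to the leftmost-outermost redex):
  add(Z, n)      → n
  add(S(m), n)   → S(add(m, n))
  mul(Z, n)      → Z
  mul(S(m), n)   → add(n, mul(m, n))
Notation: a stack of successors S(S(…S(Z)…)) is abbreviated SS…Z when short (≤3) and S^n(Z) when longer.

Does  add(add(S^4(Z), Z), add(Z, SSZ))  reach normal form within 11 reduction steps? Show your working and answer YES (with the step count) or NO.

  start: add(add(S^4(Z), Z), add(Z, SSZ))
  [1] add(S(add(SSSZ, Z)), add(Z, SSZ))
  [2] S(add(add(SSSZ, Z), add(Z, SSZ)))
  [3] S(add(S(add(SSZ, Z)), add(Z, SSZ)))
  [4] S(S(add(add(SSZ, Z), add(Z, SSZ))))
  [5] S(S(add(S(add(SZ, Z)), add(Z, SSZ))))
  [6] S(S(S(add(add(SZ, Z), add(Z, SSZ)))))
  [7] S(S(S(add(S(add(Z, Z)), add(Z, SSZ)))))
  [8] S(S(S(S(add(add(Z, Z), add(Z, SSZ))))))
  [9] S(S(S(S(add(Z, add(Z, SSZ))))))
  [10] S(S(S(S(add(Z, SSZ)))))
  [11] S^6(Z)

Answer: YES — reaches normal form S^6(Z) in 11 ≤ 11 steps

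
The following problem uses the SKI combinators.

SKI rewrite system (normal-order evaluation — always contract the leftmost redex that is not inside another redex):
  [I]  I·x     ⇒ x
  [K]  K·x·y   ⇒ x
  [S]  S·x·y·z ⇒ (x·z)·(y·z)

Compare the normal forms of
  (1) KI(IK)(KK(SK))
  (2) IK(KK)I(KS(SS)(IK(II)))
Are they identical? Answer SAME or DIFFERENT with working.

Answer: SAME — A ⇓ K, B ⇓ K

Derivation:
Term A:
  start: KI(IK)(KK(SK))
  [1] I(KK(SK))
  [2] KK(SK)
  [3] K

Term B:
  start: IK(KK)I(KS(SS)(IK(II)))
  [1] K(KK)I(KS(SS)(IK(II)))
  [2] KK(KS(SS)(IK(II)))
  [3] K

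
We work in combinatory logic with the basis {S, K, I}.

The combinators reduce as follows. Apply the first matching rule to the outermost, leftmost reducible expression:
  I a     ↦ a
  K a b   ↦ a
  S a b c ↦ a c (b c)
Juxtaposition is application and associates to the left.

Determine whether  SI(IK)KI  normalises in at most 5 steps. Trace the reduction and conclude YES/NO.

  start: SI(IK)KI
  →1  IK(IKK)I
  →2  K(IKK)I
  →3  IKK
  →4  KK

Answer: YES — reaches normal form KK in 4 ≤ 5 steps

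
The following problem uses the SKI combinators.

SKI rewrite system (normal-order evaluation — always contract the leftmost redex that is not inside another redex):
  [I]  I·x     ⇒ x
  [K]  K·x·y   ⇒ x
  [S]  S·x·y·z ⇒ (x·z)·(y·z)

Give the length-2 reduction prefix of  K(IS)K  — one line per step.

  start: K(IS)K
  [1] IS
  [2] S

Answer: after 2 steps: S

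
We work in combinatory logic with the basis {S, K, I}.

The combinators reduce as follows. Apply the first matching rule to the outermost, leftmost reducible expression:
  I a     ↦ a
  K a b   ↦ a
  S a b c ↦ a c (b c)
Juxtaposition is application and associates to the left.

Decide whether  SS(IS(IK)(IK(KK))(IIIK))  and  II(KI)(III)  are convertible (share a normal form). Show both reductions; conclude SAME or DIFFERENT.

Answer: DIFFERENT — A ⇓ SSK, B ⇓ I

Reduction:
Term A:
  start: SS(IS(IK)(IK(KK))(IIIK))
  step 1: SS(S(IK)(IK(KK))(IIIK))
  step 2: SS(IK(IIIK)(IK(KK)(IIIK)))
  step 3: SS(K(IIIK)(IK(KK)(IIIK)))
  step 4: SS(IIIK)
  step 5: SS(IIK)
  step 6: SS(IK)
  step 7: SSK

Term B:
  start: II(KI)(III)
  step 1: I(KI)(III)
  step 2: KI(III)
  step 3: I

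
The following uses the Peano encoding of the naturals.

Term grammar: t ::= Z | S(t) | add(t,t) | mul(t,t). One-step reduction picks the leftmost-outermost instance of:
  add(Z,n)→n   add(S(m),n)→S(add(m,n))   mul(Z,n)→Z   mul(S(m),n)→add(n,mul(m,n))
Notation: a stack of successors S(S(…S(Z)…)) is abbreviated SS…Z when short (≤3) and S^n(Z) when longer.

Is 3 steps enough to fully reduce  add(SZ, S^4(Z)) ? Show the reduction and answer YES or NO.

Answer: YES — reaches normal form S^5(Z) in 2 ≤ 3 steps

Derivation:
  start: add(SZ, S^4(Z))
  [1] S(add(Z, S^4(Z)))
  [2] S^5(Z)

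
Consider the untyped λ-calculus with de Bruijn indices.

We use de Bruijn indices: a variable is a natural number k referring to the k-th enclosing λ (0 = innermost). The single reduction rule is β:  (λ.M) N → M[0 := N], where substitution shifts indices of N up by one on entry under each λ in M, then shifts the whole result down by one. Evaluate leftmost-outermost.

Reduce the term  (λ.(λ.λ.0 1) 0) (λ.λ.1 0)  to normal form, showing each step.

Answer: normal form = λ.0 (λ.λ.1 0)  (in 2 steps)

Reduction:
  start: (λ.(λ.λ.0 1) 0) (λ.λ.1 0)
  →1  (λ.λ.0 1) (λ.λ.1 0)
  →2  λ.0 (λ.λ.1 0)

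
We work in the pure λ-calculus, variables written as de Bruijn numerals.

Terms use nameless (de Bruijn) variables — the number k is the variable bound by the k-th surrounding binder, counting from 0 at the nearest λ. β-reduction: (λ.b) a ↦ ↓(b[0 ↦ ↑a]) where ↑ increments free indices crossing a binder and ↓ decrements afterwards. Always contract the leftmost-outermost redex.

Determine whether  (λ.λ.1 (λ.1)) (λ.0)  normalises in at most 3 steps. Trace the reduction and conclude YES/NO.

  start: (λ.λ.1 (λ.1)) (λ.0)
  →1  λ.(λ.0) (λ.1)
  →2  λ.λ.1

Answer: YES — reaches normal form λ.λ.1 in 2 ≤ 3 steps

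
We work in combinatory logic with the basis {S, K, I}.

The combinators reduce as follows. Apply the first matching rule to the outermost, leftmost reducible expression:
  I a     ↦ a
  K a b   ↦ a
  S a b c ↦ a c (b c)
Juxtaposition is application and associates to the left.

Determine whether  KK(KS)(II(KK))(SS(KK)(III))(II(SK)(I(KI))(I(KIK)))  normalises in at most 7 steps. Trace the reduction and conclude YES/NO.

Answer: YES — reaches normal form K in 5 ≤ 7 steps

Working:
  start: KK(KS)(II(KK))(SS(KK)(III))(II(SK)(I(KI))(I(KIK)))
  [1] K(II(KK))(SS(KK)(III))(II(SK)(I(KI))(I(KIK)))
  [2] II(KK)(II(SK)(I(KI))(I(KIK)))
  [3] I(KK)(II(SK)(I(KI))(I(KIK)))
  [4] KK(II(SK)(I(KI))(I(KIK)))
  [5] K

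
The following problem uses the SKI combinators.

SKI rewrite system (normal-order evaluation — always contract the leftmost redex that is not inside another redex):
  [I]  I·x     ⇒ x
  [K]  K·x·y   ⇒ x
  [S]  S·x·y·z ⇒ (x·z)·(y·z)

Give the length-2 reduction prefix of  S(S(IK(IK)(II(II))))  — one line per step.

  start: S(S(IK(IK)(II(II))))
  step 1: S(S(K(IK)(II(II))))
  step 2: S(S(IK))

Answer: after 2 steps: S(S(IK))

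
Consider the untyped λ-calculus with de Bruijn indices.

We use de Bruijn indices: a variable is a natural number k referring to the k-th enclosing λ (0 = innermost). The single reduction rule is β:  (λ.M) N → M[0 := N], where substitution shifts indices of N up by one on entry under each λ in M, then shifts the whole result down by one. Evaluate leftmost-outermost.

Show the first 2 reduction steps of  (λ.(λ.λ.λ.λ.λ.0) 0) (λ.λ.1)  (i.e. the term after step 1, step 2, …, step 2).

Answer: after 2 steps: λ.λ.λ.λ.0

Reduction:
  start: (λ.(λ.λ.λ.λ.λ.0) 0) (λ.λ.1)
  step 1: (λ.λ.λ.λ.λ.0) (λ.λ.1)
  step 2: λ.λ.λ.λ.0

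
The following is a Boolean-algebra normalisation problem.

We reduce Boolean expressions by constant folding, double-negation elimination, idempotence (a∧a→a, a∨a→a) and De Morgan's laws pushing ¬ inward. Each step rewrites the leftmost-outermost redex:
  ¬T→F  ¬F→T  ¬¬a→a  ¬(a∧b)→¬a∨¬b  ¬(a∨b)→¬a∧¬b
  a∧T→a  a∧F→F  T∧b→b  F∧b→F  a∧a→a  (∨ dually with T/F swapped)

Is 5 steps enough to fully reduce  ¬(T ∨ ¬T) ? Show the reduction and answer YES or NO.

Answer: YES — reaches normal form F in 3 ≤ 5 steps

Working:
  start: ¬(T ∨ ¬T)
  step 1: ¬T ∧ ¬¬T
  step 2: F ∧ ¬¬T
  step 3: F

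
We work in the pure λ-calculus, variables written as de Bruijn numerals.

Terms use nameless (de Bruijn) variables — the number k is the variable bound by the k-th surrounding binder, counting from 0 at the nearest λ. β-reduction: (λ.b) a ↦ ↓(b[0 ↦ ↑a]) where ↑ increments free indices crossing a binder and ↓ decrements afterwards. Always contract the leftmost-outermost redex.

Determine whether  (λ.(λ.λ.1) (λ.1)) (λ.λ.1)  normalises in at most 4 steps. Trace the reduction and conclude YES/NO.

Answer: YES — reaches normal form λ.λ.λ.λ.1 in 2 ≤ 4 steps

Reduction:
  start: (λ.(λ.λ.1) (λ.1)) (λ.λ.1)
  →1  (λ.λ.1) (λ.λ.λ.1)
  →2  λ.λ.λ.λ.1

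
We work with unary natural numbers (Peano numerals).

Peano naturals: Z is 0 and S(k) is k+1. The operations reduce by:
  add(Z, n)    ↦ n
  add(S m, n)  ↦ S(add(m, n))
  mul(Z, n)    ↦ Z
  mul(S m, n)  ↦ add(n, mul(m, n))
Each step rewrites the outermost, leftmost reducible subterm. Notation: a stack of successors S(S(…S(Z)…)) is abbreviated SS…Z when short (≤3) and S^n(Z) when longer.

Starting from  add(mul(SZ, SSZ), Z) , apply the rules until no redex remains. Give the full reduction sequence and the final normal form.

  start: add(mul(SZ, SSZ), Z)
  →1  add(add(SSZ, mul(Z, SSZ)), Z)
  →2  add(S(add(SZ, mul(Z, SSZ))), Z)
  →3  S(add(add(SZ, mul(Z, SSZ)), Z))
  →4  S(add(S(add(Z, mul(Z, SSZ))), Z))
  →5  S(S(add(add(Z, mul(Z, SSZ)), Z)))
  →6  S(S(add(mul(Z, SSZ), Z)))
  →7  S(S(add(Z, Z)))
  →8  SSZ

Answer: normal form = SSZ  (in 8 steps)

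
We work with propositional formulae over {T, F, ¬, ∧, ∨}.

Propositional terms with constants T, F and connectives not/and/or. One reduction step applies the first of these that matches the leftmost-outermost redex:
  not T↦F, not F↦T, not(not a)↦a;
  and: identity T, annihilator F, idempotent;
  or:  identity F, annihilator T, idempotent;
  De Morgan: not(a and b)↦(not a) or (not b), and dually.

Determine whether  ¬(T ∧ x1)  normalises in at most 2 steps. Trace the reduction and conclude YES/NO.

  start: ¬(T ∧ x1)
  step 1: ¬T ∨ ¬x1
  step 2: F ∨ ¬x1

Answer: NO — after 2 steps the term is F ∨ ¬x1, not yet normal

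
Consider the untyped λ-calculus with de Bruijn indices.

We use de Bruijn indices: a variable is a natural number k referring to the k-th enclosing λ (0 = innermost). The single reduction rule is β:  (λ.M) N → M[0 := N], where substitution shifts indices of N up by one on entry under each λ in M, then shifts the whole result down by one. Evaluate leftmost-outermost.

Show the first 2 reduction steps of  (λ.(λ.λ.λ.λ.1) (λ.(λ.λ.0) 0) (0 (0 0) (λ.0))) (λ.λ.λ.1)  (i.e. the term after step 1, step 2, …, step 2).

  start: (λ.(λ.λ.λ.λ.1) (λ.(λ.λ.0) 0) (0 (0 0) (λ.0))) (λ.λ.λ.1)
  →1  (λ.λ.λ.λ.1) (λ.(λ.λ.0) 0) ((λ.λ.λ.1) ((λ.λ.λ.1) (λ.λ.λ.1)) (λ.0))
  →2  (λ.λ.λ.1) ((λ.λ.λ.1) ((λ.λ.λ.1) (λ.λ.λ.1)) (λ.0))

Answer: after 2 steps: (λ.λ.λ.1) ((λ.λ.λ.1) ((λ.λ.λ.1) (λ.λ.λ.1)) (λ.0))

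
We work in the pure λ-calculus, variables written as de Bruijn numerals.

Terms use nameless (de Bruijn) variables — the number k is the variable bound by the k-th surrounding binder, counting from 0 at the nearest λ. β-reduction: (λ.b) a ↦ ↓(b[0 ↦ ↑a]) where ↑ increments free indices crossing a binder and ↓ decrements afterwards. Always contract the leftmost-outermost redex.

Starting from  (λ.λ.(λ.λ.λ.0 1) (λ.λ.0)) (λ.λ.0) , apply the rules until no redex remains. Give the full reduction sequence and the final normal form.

Answer: normal form = λ.λ.λ.0 1  (in 2 steps)

Working:
  start: (λ.λ.(λ.λ.λ.0 1) (λ.λ.0)) (λ.λ.0)
  step 1: λ.(λ.λ.λ.0 1) (λ.λ.0)
  step 2: λ.λ.λ.0 1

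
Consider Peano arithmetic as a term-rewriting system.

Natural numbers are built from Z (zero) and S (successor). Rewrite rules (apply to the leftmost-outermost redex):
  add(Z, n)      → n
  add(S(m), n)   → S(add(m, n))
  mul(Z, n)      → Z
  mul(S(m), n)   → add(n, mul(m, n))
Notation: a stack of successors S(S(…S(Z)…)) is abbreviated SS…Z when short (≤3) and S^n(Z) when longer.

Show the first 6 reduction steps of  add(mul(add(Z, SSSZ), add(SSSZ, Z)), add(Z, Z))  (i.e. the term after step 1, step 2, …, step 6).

Answer: after 6 steps: S(add(add(S(add(SZ, Z)), mul(SSZ, add(SSSZ, Z))), add(Z, Z)))

Reduction:
  start: add(mul(add(Z, SSSZ), add(SSSZ, Z)), add(Z, Z))
  step 1: add(mul(SSSZ, add(SSSZ, Z)), add(Z, Z))
  step 2: add(add(add(SSSZ, Z), mul(SSZ, add(SSSZ, Z))), add(Z, Z))
  step 3: add(add(S(add(SSZ, Z)), mul(SSZ, add(SSSZ, Z))), add(Z, Z))
  step 4: add(S(add(add(SSZ, Z), mul(SSZ, add(SSSZ, Z)))), add(Z, Z))
  step 5: S(add(add(add(SSZ, Z), mul(SSZ, add(SSSZ, Z))), add(Z, Z)))
  step 6: S(add(add(S(add(SZ, Z)), mul(SSZ, add(SSSZ, Z))), add(Z, Z)))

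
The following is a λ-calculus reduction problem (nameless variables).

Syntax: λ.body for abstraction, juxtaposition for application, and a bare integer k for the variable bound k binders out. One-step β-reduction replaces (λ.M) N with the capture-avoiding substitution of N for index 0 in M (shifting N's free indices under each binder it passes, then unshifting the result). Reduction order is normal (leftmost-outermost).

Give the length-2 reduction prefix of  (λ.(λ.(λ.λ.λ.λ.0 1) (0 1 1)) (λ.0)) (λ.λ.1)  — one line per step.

  start: (λ.(λ.(λ.λ.λ.λ.0 1) (0 1 1)) (λ.0)) (λ.λ.1)
  [1] (λ.(λ.λ.λ.λ.0 1) (0 (λ.λ.1) (λ.λ.1))) (λ.0)
  [2] (λ.λ.λ.λ.0 1) ((λ.0) (λ.λ.1) (λ.λ.1))

Answer: after 2 steps: (λ.λ.λ.λ.0 1) ((λ.0) (λ.λ.1) (λ.λ.1))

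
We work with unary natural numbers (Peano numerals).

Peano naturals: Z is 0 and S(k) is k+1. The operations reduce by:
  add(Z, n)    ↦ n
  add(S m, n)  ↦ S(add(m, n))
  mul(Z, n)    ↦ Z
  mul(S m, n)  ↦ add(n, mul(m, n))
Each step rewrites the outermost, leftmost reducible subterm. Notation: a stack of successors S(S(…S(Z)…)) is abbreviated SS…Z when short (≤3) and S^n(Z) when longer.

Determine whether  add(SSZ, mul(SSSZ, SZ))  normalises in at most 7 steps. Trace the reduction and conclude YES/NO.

  start: add(SSZ, mul(SSSZ, SZ))
  step 1: S(add(SZ, mul(SSSZ, SZ)))
  step 2: S(S(add(Z, mul(SSSZ, SZ))))
  step 3: S(S(mul(SSSZ, SZ)))
  step 4: S(S(add(SZ, mul(SSZ, SZ))))
  step 5: S(S(S(add(Z, mul(SSZ, SZ)))))
  step 6: S(S(S(mul(SSZ, SZ))))
  step 7: S(S(S(add(SZ, mul(SZ, SZ)))))

Answer: NO — after 7 steps the term is S(S(S(add(SZ, mul(SZ, SZ))))), not yet normal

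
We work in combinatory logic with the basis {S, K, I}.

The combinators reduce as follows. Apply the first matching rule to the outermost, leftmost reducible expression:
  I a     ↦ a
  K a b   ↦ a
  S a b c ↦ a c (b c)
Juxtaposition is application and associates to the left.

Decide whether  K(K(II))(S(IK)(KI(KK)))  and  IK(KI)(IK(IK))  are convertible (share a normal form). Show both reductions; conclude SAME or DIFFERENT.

Answer: SAME — A ⇓ KI, B ⇓ KI

Reduction:
Term A:
  start: K(K(II))(S(IK)(KI(KK)))
  [1] K(II)
  [2] KI

Term B:
  start: IK(KI)(IK(IK))
  [1] K(KI)(IK(IK))
  [2] KI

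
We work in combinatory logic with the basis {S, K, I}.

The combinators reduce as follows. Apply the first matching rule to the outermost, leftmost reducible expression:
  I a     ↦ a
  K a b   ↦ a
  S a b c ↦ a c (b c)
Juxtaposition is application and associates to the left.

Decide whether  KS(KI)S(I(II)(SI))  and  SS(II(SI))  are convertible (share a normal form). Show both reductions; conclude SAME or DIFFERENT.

Term A:
  start: KS(KI)S(I(II)(SI))
  step 1: SS(I(II)(SI))
  step 2: SS(II(SI))
  step 3: SS(I(SI))
  step 4: SS(SI)

Term B:
  start: SS(II(SI))
  step 1: SS(I(SI))
  step 2: SS(SI)

Answer: SAME — A ⇓ SS(SI), B ⇓ SS(SI)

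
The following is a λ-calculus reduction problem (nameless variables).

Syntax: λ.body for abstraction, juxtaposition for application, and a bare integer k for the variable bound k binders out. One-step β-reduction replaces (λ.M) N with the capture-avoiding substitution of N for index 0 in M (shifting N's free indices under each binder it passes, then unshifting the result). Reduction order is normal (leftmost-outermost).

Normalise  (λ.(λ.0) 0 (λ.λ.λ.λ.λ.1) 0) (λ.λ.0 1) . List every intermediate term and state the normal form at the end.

Answer: normal form = λ.0 (λ.λ.λ.λ.λ.1)  (in 5 steps)

Reduction:
  start: (λ.(λ.0) 0 (λ.λ.λ.λ.λ.1) 0) (λ.λ.0 1)
  →1  (λ.0) (λ.λ.0 1) (λ.λ.λ.λ.λ.1) (λ.λ.0 1)
  →2  (λ.λ.0 1) (λ.λ.λ.λ.λ.1) (λ.λ.0 1)
  →3  (λ.0 (λ.λ.λ.λ.λ.1)) (λ.λ.0 1)
  →4  (λ.λ.0 1) (λ.λ.λ.λ.λ.1)
  →5  λ.0 (λ.λ.λ.λ.λ.1)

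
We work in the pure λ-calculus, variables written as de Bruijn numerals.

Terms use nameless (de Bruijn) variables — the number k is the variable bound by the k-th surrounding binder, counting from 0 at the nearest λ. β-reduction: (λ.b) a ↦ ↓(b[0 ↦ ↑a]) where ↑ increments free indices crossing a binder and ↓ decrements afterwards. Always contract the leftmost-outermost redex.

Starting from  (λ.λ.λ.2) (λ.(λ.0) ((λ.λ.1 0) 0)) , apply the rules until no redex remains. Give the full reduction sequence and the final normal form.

Answer: normal form = λ.λ.λ.λ.1 0  (in 3 steps)

Derivation:
  start: (λ.λ.λ.2) (λ.(λ.0) ((λ.λ.1 0) 0))
  step 1: λ.λ.λ.(λ.0) ((λ.λ.1 0) 0)
  step 2: λ.λ.λ.(λ.λ.1 0) 0
  step 3: λ.λ.λ.λ.1 0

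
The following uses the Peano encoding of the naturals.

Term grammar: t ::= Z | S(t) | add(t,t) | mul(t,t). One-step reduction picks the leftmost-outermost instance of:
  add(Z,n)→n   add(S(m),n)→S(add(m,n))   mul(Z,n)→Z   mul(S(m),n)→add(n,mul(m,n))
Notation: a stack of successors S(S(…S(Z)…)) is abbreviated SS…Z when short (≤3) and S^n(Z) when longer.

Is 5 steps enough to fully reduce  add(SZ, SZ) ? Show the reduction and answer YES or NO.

Answer: YES — reaches normal form SSZ in 2 ≤ 5 steps

Working:
  start: add(SZ, SZ)
  step 1: S(add(Z, SZ))
  step 2: SSZ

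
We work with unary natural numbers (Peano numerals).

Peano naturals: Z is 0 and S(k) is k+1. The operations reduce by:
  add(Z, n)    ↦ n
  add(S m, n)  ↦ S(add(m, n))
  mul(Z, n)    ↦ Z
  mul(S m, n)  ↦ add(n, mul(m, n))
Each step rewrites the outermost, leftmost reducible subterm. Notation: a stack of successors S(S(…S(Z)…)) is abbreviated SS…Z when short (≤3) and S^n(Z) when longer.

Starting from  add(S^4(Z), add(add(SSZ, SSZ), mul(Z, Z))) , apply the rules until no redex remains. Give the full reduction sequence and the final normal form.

  start: add(S^4(Z), add(add(SSZ, SSZ), mul(Z, Z)))
  step 1: S(add(SSSZ, add(add(SSZ, SSZ), mul(Z, Z))))
  step 2: S(S(add(SSZ, add(add(SSZ, SSZ), mul(Z, Z)))))
  step 3: S(S(S(add(SZ, add(add(SSZ, SSZ), mul(Z, Z))))))
  step 4: S(S(S(S(add(Z, add(add(SSZ, SSZ), mul(Z, Z)))))))
  step 5: S(S(S(S(add(add(SSZ, SSZ), mul(Z, Z))))))
  step 6: S(S(S(S(add(S(add(SZ, SSZ)), mul(Z, Z))))))
  step 7: S(S(S(S(S(add(add(SZ, SSZ), mul(Z, Z)))))))
  step 8: S(S(S(S(S(add(S(add(Z, SSZ)), mul(Z, Z)))))))
  step 9: S(S(S(S(S(S(add(add(Z, SSZ), mul(Z, Z))))))))
  step 10: S(S(S(S(S(S(add(SSZ, mul(Z, Z))))))))
  step 11: S(S(S(S(S(S(S(add(SZ, mul(Z, Z)))))))))
  step 12: S(S(S(S(S(S(S(S(add(Z, mul(Z, Z))))))))))
  step 13: S(S(S(S(S(S(S(S(mul(Z, Z)))))))))
  step 14: S^8(Z)

Answer: normal form = S^8(Z)  (in 14 steps)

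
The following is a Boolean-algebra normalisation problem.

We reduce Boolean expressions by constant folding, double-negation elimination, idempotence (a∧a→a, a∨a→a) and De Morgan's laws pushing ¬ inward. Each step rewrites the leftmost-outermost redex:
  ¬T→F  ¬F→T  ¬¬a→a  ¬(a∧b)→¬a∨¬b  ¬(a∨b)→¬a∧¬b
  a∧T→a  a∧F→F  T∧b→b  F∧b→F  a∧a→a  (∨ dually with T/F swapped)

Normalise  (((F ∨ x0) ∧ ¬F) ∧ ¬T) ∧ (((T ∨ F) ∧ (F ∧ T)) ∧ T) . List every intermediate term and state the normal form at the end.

Answer: normal form = F  (in 6 steps)

Reduction:
  start: (((F ∨ x0) ∧ ¬F) ∧ ¬T) ∧ (((T ∨ F) ∧ (F ∧ T)) ∧ T)
  →1  ((x0 ∧ ¬F) ∧ ¬T) ∧ (((T ∨ F) ∧ (F ∧ T)) ∧ T)
  →2  ((x0 ∧ T) ∧ ¬T) ∧ (((T ∨ F) ∧ (F ∧ T)) ∧ T)
  →3  (x0 ∧ ¬T) ∧ (((T ∨ F) ∧ (F ∧ T)) ∧ T)
  →4  (x0 ∧ F) ∧ (((T ∨ F) ∧ (F ∧ T)) ∧ T)
  →5  F ∧ (((T ∨ F) ∧ (F ∧ T)) ∧ T)
  →6  F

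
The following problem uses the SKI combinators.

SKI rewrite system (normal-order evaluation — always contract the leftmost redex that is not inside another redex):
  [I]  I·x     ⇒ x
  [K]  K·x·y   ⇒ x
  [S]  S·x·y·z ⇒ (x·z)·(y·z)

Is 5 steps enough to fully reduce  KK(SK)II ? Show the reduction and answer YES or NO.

Answer: YES — reaches normal form I in 2 ≤ 5 steps

Derivation:
  start: KK(SK)II
  step 1: KII
  step 2: I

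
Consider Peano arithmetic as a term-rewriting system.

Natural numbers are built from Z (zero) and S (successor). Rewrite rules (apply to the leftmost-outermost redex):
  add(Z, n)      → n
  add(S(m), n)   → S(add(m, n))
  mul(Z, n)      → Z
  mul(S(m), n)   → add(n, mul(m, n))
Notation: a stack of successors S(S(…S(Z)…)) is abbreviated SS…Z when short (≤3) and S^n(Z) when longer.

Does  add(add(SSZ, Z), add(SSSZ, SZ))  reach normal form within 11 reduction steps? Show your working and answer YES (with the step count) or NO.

Answer: YES — reaches normal form S^6(Z) in 10 ≤ 11 steps

Working:
  start: add(add(SSZ, Z), add(SSSZ, SZ))
  [1] add(S(add(SZ, Z)), add(SSSZ, SZ))
  [2] S(add(add(SZ, Z), add(SSSZ, SZ)))
  [3] S(add(S(add(Z, Z)), add(SSSZ, SZ)))
  [4] S(S(add(add(Z, Z), add(SSSZ, SZ))))
  [5] S(S(add(Z, add(SSSZ, SZ))))
  [6] S(S(add(SSSZ, SZ)))
  [7] S(S(S(add(SSZ, SZ))))
  [8] S(S(S(S(add(SZ, SZ)))))
  [9] S(S(S(S(S(add(Z, SZ))))))
  [10] S^6(Z)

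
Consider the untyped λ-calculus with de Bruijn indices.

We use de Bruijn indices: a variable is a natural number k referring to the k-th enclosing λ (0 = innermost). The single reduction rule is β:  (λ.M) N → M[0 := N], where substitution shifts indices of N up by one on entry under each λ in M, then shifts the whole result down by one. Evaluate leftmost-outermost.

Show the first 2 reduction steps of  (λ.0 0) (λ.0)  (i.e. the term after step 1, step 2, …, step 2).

Answer: after 2 steps: λ.0

Reduction:
  start: (λ.0 0) (λ.0)
  step 1: (λ.0) (λ.0)
  step 2: λ.0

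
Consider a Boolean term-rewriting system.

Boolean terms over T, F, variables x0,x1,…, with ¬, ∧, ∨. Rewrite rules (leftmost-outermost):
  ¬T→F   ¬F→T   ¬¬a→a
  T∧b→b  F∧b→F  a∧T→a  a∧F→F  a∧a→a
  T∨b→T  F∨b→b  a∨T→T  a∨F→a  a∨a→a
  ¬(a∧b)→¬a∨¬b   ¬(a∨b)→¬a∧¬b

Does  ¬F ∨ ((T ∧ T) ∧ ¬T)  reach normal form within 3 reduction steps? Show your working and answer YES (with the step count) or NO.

Answer: YES — reaches normal form T in 2 ≤ 3 steps

Reduction:
  start: ¬F ∨ ((T ∧ T) ∧ ¬T)
  →1  T ∨ ((T ∧ T) ∧ ¬T)
  →2  T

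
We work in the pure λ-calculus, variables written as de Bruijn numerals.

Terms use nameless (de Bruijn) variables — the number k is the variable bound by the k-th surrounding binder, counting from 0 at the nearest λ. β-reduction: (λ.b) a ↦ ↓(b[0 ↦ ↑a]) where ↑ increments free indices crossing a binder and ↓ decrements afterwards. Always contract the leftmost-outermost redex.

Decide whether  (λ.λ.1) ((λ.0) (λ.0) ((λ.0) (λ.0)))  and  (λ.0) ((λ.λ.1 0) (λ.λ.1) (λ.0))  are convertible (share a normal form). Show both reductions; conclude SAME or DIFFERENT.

Term A:
  start: (λ.λ.1) ((λ.0) (λ.0) ((λ.0) (λ.0)))
  step 1: λ.(λ.0) (λ.0) ((λ.0) (λ.0))
  step 2: λ.(λ.0) ((λ.0) (λ.0))
  step 3: λ.(λ.0) (λ.0)
  step 4: λ.λ.0

Term B:
  start: (λ.0) ((λ.λ.1 0) (λ.λ.1) (λ.0))
  step 1: (λ.λ.1 0) (λ.λ.1) (λ.0)
  step 2: (λ.(λ.λ.1) 0) (λ.0)
  step 3: (λ.λ.1) (λ.0)
  step 4: λ.λ.0

Answer: SAME — A ⇓ λ.λ.0, B ⇓ λ.λ.0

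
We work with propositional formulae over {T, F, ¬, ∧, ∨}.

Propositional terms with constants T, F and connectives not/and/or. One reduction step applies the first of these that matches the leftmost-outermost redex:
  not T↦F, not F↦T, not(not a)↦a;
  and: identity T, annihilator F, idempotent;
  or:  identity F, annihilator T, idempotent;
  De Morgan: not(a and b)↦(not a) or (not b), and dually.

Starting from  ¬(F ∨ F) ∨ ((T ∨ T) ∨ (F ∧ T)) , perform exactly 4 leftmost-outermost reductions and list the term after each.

Answer: after 4 steps: T

Reduction:
  start: ¬(F ∨ F) ∨ ((T ∨ T) ∨ (F ∧ T))
  step 1: (¬F ∧ ¬F) ∨ ((T ∨ T) ∨ (F ∧ T))
  step 2: ¬F ∨ ((T ∨ T) ∨ (F ∧ T))
  step 3: T ∨ ((T ∨ T) ∨ (F ∧ T))
  step 4: T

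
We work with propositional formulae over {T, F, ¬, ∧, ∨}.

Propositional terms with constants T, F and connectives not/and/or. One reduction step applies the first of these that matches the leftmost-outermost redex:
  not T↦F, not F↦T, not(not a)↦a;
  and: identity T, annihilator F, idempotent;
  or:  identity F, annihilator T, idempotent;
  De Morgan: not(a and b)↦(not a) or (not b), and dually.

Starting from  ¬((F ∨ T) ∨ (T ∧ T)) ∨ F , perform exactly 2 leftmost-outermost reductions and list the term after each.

  start: ¬((F ∨ T) ∨ (T ∧ T)) ∨ F
  step 1: ¬((F ∨ T) ∨ (T ∧ T))
  step 2: ¬(F ∨ T) ∧ ¬(T ∧ T)

Answer: after 2 steps: ¬(F ∨ T) ∧ ¬(T ∧ T)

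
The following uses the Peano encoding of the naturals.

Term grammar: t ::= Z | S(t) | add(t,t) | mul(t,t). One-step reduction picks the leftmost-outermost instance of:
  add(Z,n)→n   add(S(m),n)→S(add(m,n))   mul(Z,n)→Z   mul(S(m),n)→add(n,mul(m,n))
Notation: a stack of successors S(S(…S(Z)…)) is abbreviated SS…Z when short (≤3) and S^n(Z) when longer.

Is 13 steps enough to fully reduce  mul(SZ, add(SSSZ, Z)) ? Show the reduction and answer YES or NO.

  start: mul(SZ, add(SSSZ, Z))
  step 1: add(add(SSSZ, Z), mul(Z, add(SSSZ, Z)))
  step 2: add(S(add(SSZ, Z)), mul(Z, add(SSSZ, Z)))
  step 3: S(add(add(SSZ, Z), mul(Z, add(SSSZ, Z))))
  step 4: S(add(S(add(SZ, Z)), mul(Z, add(SSSZ, Z))))
  step 5: S(S(add(add(SZ, Z), mul(Z, add(SSSZ, Z)))))
  step 6: S(S(add(S(add(Z, Z)), mul(Z, add(SSSZ, Z)))))
  step 7: S(S(S(add(add(Z, Z), mul(Z, add(SSSZ, Z))))))
  step 8: S(S(S(add(Z, mul(Z, add(SSSZ, Z))))))
  step 9: S(S(S(mul(Z, add(SSSZ, Z)))))
  step 10: SSSZ

Answer: YES — reaches normal form SSSZ in 10 ≤ 13 steps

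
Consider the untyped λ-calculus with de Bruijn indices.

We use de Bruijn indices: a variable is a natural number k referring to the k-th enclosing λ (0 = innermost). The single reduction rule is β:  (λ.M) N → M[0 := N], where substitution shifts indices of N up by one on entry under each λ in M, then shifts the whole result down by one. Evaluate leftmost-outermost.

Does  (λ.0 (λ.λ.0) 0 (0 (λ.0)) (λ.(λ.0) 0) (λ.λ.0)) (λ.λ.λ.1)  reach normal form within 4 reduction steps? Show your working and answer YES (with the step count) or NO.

  start: (λ.0 (λ.λ.0) 0 (0 (λ.0)) (λ.(λ.0) 0) (λ.λ.0)) (λ.λ.λ.1)
  [1] (λ.λ.λ.1) (λ.λ.0) (λ.λ.λ.1) ((λ.λ.λ.1) (λ.0)) (λ.(λ.0) 0) (λ.λ.0)
  [2] (λ.λ.1) (λ.λ.λ.1) ((λ.λ.λ.1) (λ.0)) (λ.(λ.0) 0) (λ.λ.0)
  [3] (λ.λ.λ.λ.1) ((λ.λ.λ.1) (λ.0)) (λ.(λ.0) 0) (λ.λ.0)
  [4] (λ.λ.λ.1) (λ.(λ.0) 0) (λ.λ.0)

Answer: NO — after 4 steps the term is (λ.λ.λ.1) (λ.(λ.0) 0) (λ.λ.0), not yet normal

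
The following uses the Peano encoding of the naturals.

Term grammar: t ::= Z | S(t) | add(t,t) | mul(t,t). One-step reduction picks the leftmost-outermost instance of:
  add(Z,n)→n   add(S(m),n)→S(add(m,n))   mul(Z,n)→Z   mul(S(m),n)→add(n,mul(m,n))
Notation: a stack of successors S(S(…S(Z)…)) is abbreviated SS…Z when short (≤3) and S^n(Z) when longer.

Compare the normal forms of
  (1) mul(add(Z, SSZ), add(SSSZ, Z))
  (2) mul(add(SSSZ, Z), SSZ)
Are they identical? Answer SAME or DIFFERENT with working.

Term A:
  start: mul(add(Z, SSZ), add(SSSZ, Z))
  →1  mul(SSZ, add(SSSZ, Z))
  →2  add(add(SSSZ, Z), mul(SZ, add(SSSZ, Z)))
  →3  add(S(add(SSZ, Z)), mul(SZ, add(SSSZ, Z)))
  →4  S(add(add(SSZ, Z), mul(SZ, add(SSSZ, Z))))
  →5  S(add(S(add(SZ, Z)), mul(SZ, add(SSSZ, Z))))
  →6  S(S(add(add(SZ, Z), mul(SZ, add(SSSZ, Z)))))
  →7  S(S(add(S(add(Z, Z)), mul(SZ, add(SSSZ, Z)))))
  →8  S(S(S(add(add(Z, Z), mul(SZ, add(SSSZ, Z))))))
  →9  S(S(S(add(Z, mul(SZ, add(SSSZ, Z))))))
  →10  S(S(S(mul(SZ, add(SSSZ, Z)))))
  →11  S(S(S(add(add(SSSZ, Z), mul(Z, add(SSSZ, Z))))))
  →12  S(S(S(add(S(add(SSZ, Z)), mul(Z, add(SSSZ, Z))))))
  →13  S(S(S(S(add(add(SSZ, Z), mul(Z, add(SSSZ, Z)))))))
  →14  S(S(S(S(add(S(add(SZ, Z)), mul(Z, add(SSSZ, Z)))))))
  →15  S(S(S(S(S(add(add(SZ, Z), mul(Z, add(SSSZ, Z))))))))
  →16  S(S(S(S(S(add(S(add(Z, Z)), mul(Z, add(SSSZ, Z))))))))
  →17  S(S(S(S(S(S(add(add(Z, Z), mul(Z, add(SSSZ, Z)))))))))
  →18  S(S(S(S(S(S(add(Z, mul(Z, add(SSSZ, Z)))))))))
  →19  S(S(S(S(S(S(mul(Z, add(SSSZ, Z))))))))
  →20  S^6(Z)

Term B:
  start: mul(add(SSSZ, Z), SSZ)
  →1  mul(S(add(SSZ, Z)), SSZ)
  →2  add(SSZ, mul(add(SSZ, Z), SSZ))
  →3  S(add(SZ, mul(add(SSZ, Z), SSZ)))
  →4  S(S(add(Z, mul(add(SSZ, Z), SSZ))))
  →5  S(S(mul(add(SSZ, Z), SSZ)))
  →6  S(S(mul(S(add(SZ, Z)), SSZ)))
  →7  S(S(add(SSZ, mul(add(SZ, Z), SSZ))))
  →8  S(S(S(add(SZ, mul(add(SZ, Z), SSZ)))))
  →9  S(S(S(S(add(Z, mul(add(SZ, Z), SSZ))))))
  →10  S(S(S(S(mul(add(SZ, Z), SSZ)))))
  →11  S(S(S(S(mul(S(add(Z, Z)), SSZ)))))
  →12  S(S(S(S(add(SSZ, mul(add(Z, Z), SSZ))))))
  →13  S(S(S(S(S(add(SZ, mul(add(Z, Z), SSZ)))))))
  →14  S(S(S(S(S(S(add(Z, mul(add(Z, Z), SSZ))))))))
  →15  S(S(S(S(S(S(mul(add(Z, Z), SSZ)))))))
  →16  S(S(S(S(S(S(mul(Z, SSZ)))))))
  →17  S^6(Z)

Answer: SAME — A ⇓ S^6(Z), B ⇓ S^6(Z)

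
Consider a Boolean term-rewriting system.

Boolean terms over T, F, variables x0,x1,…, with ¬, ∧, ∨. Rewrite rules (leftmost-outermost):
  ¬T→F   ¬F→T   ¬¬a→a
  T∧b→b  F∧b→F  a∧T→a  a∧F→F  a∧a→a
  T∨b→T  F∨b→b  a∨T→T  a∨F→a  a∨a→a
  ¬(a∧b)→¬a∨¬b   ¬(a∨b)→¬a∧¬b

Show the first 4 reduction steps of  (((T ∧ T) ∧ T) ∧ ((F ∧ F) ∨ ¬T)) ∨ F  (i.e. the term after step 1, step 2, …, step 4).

  start: (((T ∧ T) ∧ T) ∧ ((F ∧ F) ∨ ¬T)) ∨ F
  →1  ((T ∧ T) ∧ T) ∧ ((F ∧ F) ∨ ¬T)
  →2  (T ∧ T) ∧ ((F ∧ F) ∨ ¬T)
  →3  T ∧ ((F ∧ F) ∨ ¬T)
  →4  (F ∧ F) ∨ ¬T

Answer: after 4 steps: (F ∧ F) ∨ ¬T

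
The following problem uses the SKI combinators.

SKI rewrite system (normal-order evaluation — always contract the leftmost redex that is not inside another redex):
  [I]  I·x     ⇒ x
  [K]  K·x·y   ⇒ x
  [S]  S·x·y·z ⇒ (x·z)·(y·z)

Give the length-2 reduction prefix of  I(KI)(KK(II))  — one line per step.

  start: I(KI)(KK(II))
  →1  KI(KK(II))
  →2  I

Answer: after 2 steps: I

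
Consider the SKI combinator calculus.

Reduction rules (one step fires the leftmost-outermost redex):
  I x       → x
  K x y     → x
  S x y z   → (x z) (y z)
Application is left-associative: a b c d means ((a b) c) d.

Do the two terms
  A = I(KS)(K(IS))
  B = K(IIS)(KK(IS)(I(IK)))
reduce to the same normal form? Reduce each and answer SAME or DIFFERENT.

Answer: SAME — A ⇓ S, B ⇓ S

Working:
Term A:
  start: I(KS)(K(IS))
  →1  KS(K(IS))
  →2  S

Term B:
  start: K(IIS)(KK(IS)(I(IK)))
  →1  IIS
  →2  IS
  →3  S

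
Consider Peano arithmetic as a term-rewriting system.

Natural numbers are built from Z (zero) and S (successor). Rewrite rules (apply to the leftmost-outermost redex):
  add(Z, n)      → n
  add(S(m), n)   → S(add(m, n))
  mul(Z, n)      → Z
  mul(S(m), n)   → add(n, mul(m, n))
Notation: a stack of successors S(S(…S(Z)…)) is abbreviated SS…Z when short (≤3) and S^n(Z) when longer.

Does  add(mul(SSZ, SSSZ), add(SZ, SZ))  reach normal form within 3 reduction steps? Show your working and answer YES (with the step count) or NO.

  start: add(mul(SSZ, SSSZ), add(SZ, SZ))
  [1] add(add(SSSZ, mul(SZ, SSSZ)), add(SZ, SZ))
  [2] add(S(add(SSZ, mul(SZ, SSSZ))), add(SZ, SZ))
  [3] S(add(add(SSZ, mul(SZ, SSSZ)), add(SZ, SZ)))

Answer: NO — after 3 steps the term is S(add(add(SSZ, mul(SZ, SSSZ)), add(SZ, SZ))), not yet normal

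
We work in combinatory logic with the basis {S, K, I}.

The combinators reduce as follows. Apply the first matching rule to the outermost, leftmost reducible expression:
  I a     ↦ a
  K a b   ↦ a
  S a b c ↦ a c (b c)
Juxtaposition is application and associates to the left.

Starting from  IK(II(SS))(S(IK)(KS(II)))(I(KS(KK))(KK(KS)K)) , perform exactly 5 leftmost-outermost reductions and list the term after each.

  start: IK(II(SS))(S(IK)(KS(II)))(I(KS(KK))(KK(KS)K))
  →1  K(II(SS))(S(IK)(KS(II)))(I(KS(KK))(KK(KS)K))
  →2  II(SS)(I(KS(KK))(KK(KS)K))
  →3  I(SS)(I(KS(KK))(KK(KS)K))
  →4  SS(I(KS(KK))(KK(KS)K))
  →5  SS(KS(KK)(KK(KS)K))

Answer: after 5 steps: SS(KS(KK)(KK(KS)K))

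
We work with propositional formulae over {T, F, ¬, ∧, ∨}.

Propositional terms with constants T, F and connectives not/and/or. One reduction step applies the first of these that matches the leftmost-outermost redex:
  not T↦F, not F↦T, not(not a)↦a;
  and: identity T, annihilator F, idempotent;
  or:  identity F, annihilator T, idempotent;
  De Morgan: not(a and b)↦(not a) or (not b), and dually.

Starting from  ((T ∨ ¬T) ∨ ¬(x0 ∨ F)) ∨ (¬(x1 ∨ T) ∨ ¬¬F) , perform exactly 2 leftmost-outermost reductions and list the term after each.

  start: ((T ∨ ¬T) ∨ ¬(x0 ∨ F)) ∨ (¬(x1 ∨ T) ∨ ¬¬F)
  [1] (T ∨ ¬(x0 ∨ F)) ∨ (¬(x1 ∨ T) ∨ ¬¬F)
  [2] T ∨ (¬(x1 ∨ T) ∨ ¬¬F)

Answer: after 2 steps: T ∨ (¬(x1 ∨ T) ∨ ¬¬F)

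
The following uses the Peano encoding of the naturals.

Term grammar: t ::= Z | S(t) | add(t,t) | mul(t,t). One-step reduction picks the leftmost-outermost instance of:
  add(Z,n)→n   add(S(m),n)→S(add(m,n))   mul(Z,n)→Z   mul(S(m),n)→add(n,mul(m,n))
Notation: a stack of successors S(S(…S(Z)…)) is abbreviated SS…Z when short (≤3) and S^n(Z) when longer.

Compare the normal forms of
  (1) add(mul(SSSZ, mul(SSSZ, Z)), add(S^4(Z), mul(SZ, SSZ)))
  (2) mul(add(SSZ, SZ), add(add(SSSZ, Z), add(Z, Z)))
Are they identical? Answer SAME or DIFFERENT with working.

Term A:
  start: add(mul(SSSZ, mul(SSSZ, Z)), add(S^4(Z), mul(SZ, SSZ)))
  step 1: add(add(mul(SSSZ, Z), mul(SSZ, mul(SSSZ, Z))), add(S^4(Z), mul(SZ, SSZ)))
  step 2: add(add(add(Z, mul(SSZ, Z)), mul(SSZ, mul(SSSZ, Z))), add(S^4(Z), mul(SZ, SSZ)))
  step 3: add(add(mul(SSZ, Z), mul(SSZ, mul(SSSZ, Z))), add(S^4(Z), mul(SZ, SSZ)))
  step 4: add(add(add(Z, mul(SZ, Z)), mul(SSZ, mul(SSSZ, Z))), add(S^4(Z), mul(SZ, SSZ)))
  step 5: add(add(mul(SZ, Z), mul(SSZ, mul(SSSZ, Z))), add(S^4(Z), mul(SZ, SSZ)))
  step 6: add(add(add(Z, mul(Z, Z)), mul(SSZ, mul(SSSZ, Z))), add(S^4(Z), mul(SZ, SSZ)))
  step 7: add(add(mul(Z, Z), mul(SSZ, mul(SSSZ, Z))), add(S^4(Z), mul(SZ, SSZ)))
  step 8: add(add(Z, mul(SSZ, mul(SSSZ, Z))), add(S^4(Z), mul(SZ, SSZ)))
  step 9: add(mul(SSZ, mul(SSSZ, Z)), add(S^4(Z), mul(SZ, SSZ)))
  step 10: add(add(mul(SSSZ, Z), mul(SZ, mul(SSSZ, Z))), add(S^4(Z), mul(SZ, SSZ)))
  step 11: add(add(add(Z, mul(SSZ, Z)), mul(SZ, mul(SSSZ, Z))), add(S^4(Z), mul(SZ, SSZ)))
  step 12: add(add(mul(SSZ, Z), mul(SZ, mul(SSSZ, Z))), add(S^4(Z), mul(SZ, SSZ)))
  step 13: add(add(add(Z, mul(SZ, Z)), mul(SZ, mul(SSSZ, Z))), add(S^4(Z), mul(SZ, SSZ)))
  step 14: add(add(mul(SZ, Z), mul(SZ, mul(SSSZ, Z))), add(S^4(Z), mul(SZ, SSZ)))
  step 15: add(add(add(Z, mul(Z, Z)), mul(SZ, mul(SSSZ, Z))), add(S^4(Z), mul(SZ, SSZ)))
  step 16: add(add(mul(Z, Z), mul(SZ, mul(SSSZ, Z))), add(S^4(Z), mul(SZ, SSZ)))
  step 17: add(add(Z, mul(SZ, mul(SSSZ, Z))), add(S^4(Z), mul(SZ, SSZ)))
  step 18: add(mul(SZ, mul(SSSZ, Z)), add(S^4(Z), mul(SZ, SSZ)))
  step 19: add(add(mul(SSSZ, Z), mul(Z, mul(SSSZ, Z))), add(S^4(Z), mul(SZ, SSZ)))
  step 20: add(add(add(Z, mul(SSZ, Z)), mul(Z, mul(SSSZ, Z))), add(S^4(Z), mul(SZ, SSZ)))
  step 21: add(add(mul(SSZ, Z), mul(Z, mul(SSSZ, Z))), add(S^4(Z), mul(SZ, SSZ)))
  step 22: add(add(add(Z, mul(SZ, Z)), mul(Z, mul(SSSZ, Z))), add(S^4(Z), mul(SZ, SSZ)))
  step 23: add(add(mul(SZ, Z), mul(Z, mul(SSSZ, Z))), add(S^4(Z), mul(SZ, SSZ)))
  step 24: add(add(add(Z, mul(Z, Z)), mul(Z, mul(SSSZ, Z))), add(S^4(Z), mul(SZ, SSZ)))
  step 25: add(add(mul(Z, Z), mul(Z, mul(SSSZ, Z))), add(S^4(Z), mul(SZ, SSZ)))
  step 26: add(add(Z, mul(Z, mul(SSSZ, Z))), add(S^4(Z), mul(SZ, SSZ)))
  step 27: add(mul(Z, mul(SSSZ, Z)), add(S^4(Z), mul(SZ, SSZ)))
  step 28: add(Z, add(S^4(Z), mul(SZ, SSZ)))
  step 29: add(S^4(Z), mul(SZ, SSZ))
  step 30: S(add(SSSZ, mul(SZ, SSZ)))
  step 31: S(S(add(SSZ, mul(SZ, SSZ))))
  step 32: S(S(S(add(SZ, mul(SZ, SSZ)))))
  step 33: S(S(S(S(add(Z, mul(SZ, SSZ))))))
  step 34: S(S(S(S(mul(SZ, SSZ)))))
  step 35: S(S(S(S(add(SSZ, mul(Z, SSZ))))))
  step 36: S(S(S(S(S(add(SZ, mul(Z, SSZ)))))))
  step 37: S(S(S(S(S(S(add(Z, mul(Z, SSZ))))))))
  step 38: S(S(S(S(S(S(mul(Z, SSZ)))))))
  step 39: S^6(Z)

Term B:
  start: mul(add(SSZ, SZ), add(add(SSSZ, Z), add(Z, Z)))
  step 1: mul(S(add(SZ, SZ)), add(add(SSSZ, Z), add(Z, Z)))
  step 2: add(add(add(SSSZ, Z), add(Z, Z)), mul(add(SZ, SZ), add(add(SSSZ, Z), add(Z, Z))))
  step 3: add(add(S(add(SSZ, Z)), add(Z, Z)), mul(add(SZ, SZ), add(add(SSSZ, Z), add(Z, Z))))
  step 4: add(S(add(add(SSZ, Z), add(Z, Z))), mul(add(SZ, SZ), add(add(SSSZ, Z), add(Z, Z))))
  step 5: S(add(add(add(SSZ, Z), add(Z, Z)), mul(add(SZ, SZ), add(add(SSSZ, Z), add(Z, Z)))))
  step 6: S(add(add(S(add(SZ, Z)), add(Z, Z)), mul(add(SZ, SZ), add(add(SSSZ, Z), add(Z, Z)))))
  step 7: S(add(S(add(add(SZ, Z), add(Z, Z))), mul(add(SZ, SZ), add(add(SSSZ, Z), add(Z, Z)))))
  step 8: S(S(add(add(add(SZ, Z), add(Z, Z)), mul(add(SZ, SZ), add(add(SSSZ, Z), add(Z, Z))))))
  step 9: S(S(add(add(S(add(Z, Z)), add(Z, Z)), mul(add(SZ, SZ), add(add(SSSZ, Z), add(Z, Z))))))
  step 10: S(S(add(S(add(add(Z, Z), add(Z, Z))), mul(add(SZ, SZ), add(add(SSSZ, Z), add(Z, Z))))))
  step 11: S(S(S(add(add(add(Z, Z), add(Z, Z)), mul(add(SZ, SZ), add(add(SSSZ, Z), add(Z, Z)))))))
  step 12: S(S(S(add(add(Z, add(Z, Z)), mul(add(SZ, SZ), add(add(SSSZ, Z), add(Z, Z)))))))
  step 13: S(S(S(add(add(Z, Z), mul(add(SZ, SZ), add(add(SSSZ, Z), add(Z, Z)))))))
  step 14: S(S(S(add(Z, mul(add(SZ, SZ), add(add(SSSZ, Z), add(Z, Z)))))))
  step 15: S(S(S(mul(add(SZ, SZ), add(add(SSSZ, Z), add(Z, Z))))))
  step 16: S(S(S(mul(S(add(Z, SZ)), add(add(SSSZ, Z), add(Z, Z))))))
  step 17: S(S(S(add(add(add(SSSZ, Z), add(Z, Z)), mul(add(Z, SZ), add(add(SSSZ, Z), add(Z, Z)))))))
  step 18: S(S(S(add(add(S(add(SSZ, Z)), add(Z, Z)), mul(add(Z, SZ), add(add(SSSZ, Z), add(Z, Z)))))))
  step 19: S(S(S(add(S(add(add(SSZ, Z), add(Z, Z))), mul(add(Z, SZ), add(add(SSSZ, Z), add(Z, Z)))))))
  step 20: S(S(S(S(add(add(add(SSZ, Z), add(Z, Z)), mul(add(Z, SZ), add(add(SSSZ, Z), add(Z, Z))))))))
  step 21: S(S(S(S(add(add(S(add(SZ, Z)), add(Z, Z)), mul(add(Z, SZ), add(add(SSSZ, Z), add(Z, Z))))))))
  step 22: S(S(S(S(add(S(add(add(SZ, Z), add(Z, Z))), mul(add(Z, SZ), add(add(SSSZ, Z), add(Z, Z))))))))
  step 23: S(S(S(S(S(add(add(add(SZ, Z), add(Z, Z)), mul(add(Z, SZ), add(add(SSSZ, Z), add(Z, Z)))))))))
  step 24: S(S(S(S(S(add(add(S(add(Z, Z)), add(Z, Z)), mul(add(Z, SZ), add(add(SSSZ, Z), add(Z, Z)))))))))
  step 25: S(S(S(S(S(add(S(add(add(Z, Z), add(Z, Z))), mul(add(Z, SZ), add(add(SSSZ, Z), add(Z, Z)))))))))
  step 26: S(S(S(S(S(S(add(add(add(Z, Z), add(Z, Z)), mul(add(Z, SZ), add(add(SSSZ, Z), add(Z, Z))))))))))
  step 27: S(S(S(S(S(S(add(add(Z, add(Z, Z)), mul(add(Z, SZ), add(add(SSSZ, Z), add(Z, Z))))))))))
  step 28: S(S(S(S(S(S(add(add(Z, Z), mul(add(Z, SZ), add(add(SSSZ, Z), add(Z, Z))))))))))
  step 29: S(S(S(S(S(S(add(Z, mul(add(Z, SZ), add(add(SSSZ, Z), add(Z, Z))))))))))
  step 30: S(S(S(S(S(S(mul(add(Z, SZ), add(add(SSSZ, Z), add(Z, Z)))))))))
  step 31: S(S(S(S(S(S(mul(SZ, add(add(SSSZ, Z), add(Z, Z)))))))))
  step 32: S(S(S(S(S(S(add(add(add(SSSZ, Z), add(Z, Z)), mul(Z, add(add(SSSZ, Z), add(Z, Z))))))))))
  step 33: S(S(S(S(S(S(add(add(S(add(SSZ, Z)), add(Z, Z)), mul(Z, add(add(SSSZ, Z), add(Z, Z))))))))))
  step 34: S(S(S(S(S(S(add(S(add(add(SSZ, Z), add(Z, Z))), mul(Z, add(add(SSSZ, Z), add(Z, Z))))))))))
  step 35: S(S(S(S(S(S(S(add(add(add(SSZ, Z), add(Z, Z)), mul(Z, add(add(SSSZ, Z), add(Z, Z)))))))))))
  step 36: S(S(S(S(S(S(S(add(add(S(add(SZ, Z)), add(Z, Z)), mul(Z, add(add(SSSZ, Z), add(Z, Z)))))))))))
  step 37: S(S(S(S(S(S(S(add(S(add(add(SZ, Z), add(Z, Z))), mul(Z, add(add(SSSZ, Z), add(Z, Z)))))))))))
  step 38: S(S(S(S(S(S(S(S(add(add(add(SZ, Z), add(Z, Z)), mul(Z, add(add(SSSZ, Z), add(Z, Z))))))))))))
  step 39: S(S(S(S(S(S(S(S(add(add(S(add(Z, Z)), add(Z, Z)), mul(Z, add(add(SSSZ, Z), add(Z, Z))))))))))))
  step 40: S(S(S(S(S(S(S(S(add(S(add(add(Z, Z), add(Z, Z))), mul(Z, add(add(SSSZ, Z), add(Z, Z))))))))))))
  step 41: S(S(S(S(S(S(S(S(S(add(add(add(Z, Z), add(Z, Z)), mul(Z, add(add(SSSZ, Z), add(Z, Z)))))))))))))
  step 42: S(S(S(S(S(S(S(S(S(add(add(Z, add(Z, Z)), mul(Z, add(add(SSSZ, Z), add(Z, Z)))))))))))))
  step 43: S(S(S(S(S(S(S(S(S(add(add(Z, Z), mul(Z, add(add(SSSZ, Z), add(Z, Z)))))))))))))
  step 44: S(S(S(S(S(S(S(S(S(add(Z, mul(Z, add(add(SSSZ, Z), add(Z, Z)))))))))))))
  step 45: S(S(S(S(S(S(S(S(S(mul(Z, add(add(SSSZ, Z), add(Z, Z))))))))))))
  step 46: S^9(Z)

Answer: DIFFERENT — A ⇓ S^6(Z), B ⇓ S^9(Z)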